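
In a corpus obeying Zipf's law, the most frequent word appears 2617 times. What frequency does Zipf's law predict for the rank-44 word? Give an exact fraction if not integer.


Zipf's law: freq(rank) = f1 / rank
f1 = 2617, rank = 44
freq = 2617 / 44
GCD(2617, 44) = 1
Simplified: 2617/44

2617/44


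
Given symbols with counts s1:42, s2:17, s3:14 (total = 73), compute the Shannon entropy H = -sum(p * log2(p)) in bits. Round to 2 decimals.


Computing entropy H = -sum(p_i * log2(p_i)):
  s1: p = 42/73 = 0.5753, -p*log2(p) = 0.4588
  s2: p = 17/73 = 0.2329, -p*log2(p) = 0.4896
  s3: p = 14/73 = 0.1918, -p*log2(p) = 0.4569
H = sum of terms = 1.4053
Rounded to 2 decimals: 1.41

1.41


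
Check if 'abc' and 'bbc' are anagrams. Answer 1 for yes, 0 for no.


Sort characters of 'abc': 'abc'
Sort characters of 'bbc': 'bbc'
Sorted forms differ -> they are NOT anagrams
Result: 0

0


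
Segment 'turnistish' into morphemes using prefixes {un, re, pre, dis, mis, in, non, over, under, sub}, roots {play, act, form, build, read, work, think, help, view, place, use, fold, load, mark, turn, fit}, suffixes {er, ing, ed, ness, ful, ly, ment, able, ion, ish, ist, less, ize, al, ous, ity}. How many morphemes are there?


Segmenting 'turnistish' against the inventory:
  'turn' -> root (morpheme 1)
  'ist' -> suffix (morpheme 2)
  'ish' -> suffix (morpheme 3)
Total morphemes: 3

3


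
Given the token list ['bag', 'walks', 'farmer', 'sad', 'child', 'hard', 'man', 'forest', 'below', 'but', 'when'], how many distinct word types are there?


Listing all tokens and tracking unique types:
  Token 1: 'bag' -> NEW (unique so far: 1)
  Token 2: 'walks' -> NEW (unique so far: 2)
  Token 3: 'farmer' -> NEW (unique so far: 3)
  Token 4: 'sad' -> NEW (unique so far: 4)
  Token 5: 'child' -> NEW (unique so far: 5)
  Token 6: 'hard' -> NEW (unique so far: 6)
  Token 7: 'man' -> NEW (unique so far: 7)
  Token 8: 'forest' -> NEW (unique so far: 8)
  Token 9: 'below' -> NEW (unique so far: 9)
  Token 10: 'but' -> NEW (unique so far: 10)
  Token 11: 'when' -> NEW (unique so far: 11)
Unique types: ('bag', 'below', 'but', 'child', 'farmer', 'forest', 'hard', 'man', 'sad', 'walks', 'when')
Vocabulary size: 11

11


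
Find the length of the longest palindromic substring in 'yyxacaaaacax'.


Scanning 'yyxacaaaacax' for palindromic substrings.
Substring at positions 2-11: 'xacaaaacax'.
Check: reverse('xacaaaacax') = 'xacaaaacax' -> palindrome confirmed.
Neighbouring characters ('y' / '-') break symmetry, so it cannot extend further.
No longer palindromic substring exists; longest length = 10

10


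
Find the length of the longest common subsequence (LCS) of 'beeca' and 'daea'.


DP table for LCS of 'beeca' and 'daea':
       d  a  e  a
    0  0  0  0  0
  b 0  0  0  0  0
  e 0  0  0  1  1
  e 0  0  0  1  1
  c 0  0  0  1  1
  a 0  0  1  1  2
LCS: 'ea'
LCS length = 2

2


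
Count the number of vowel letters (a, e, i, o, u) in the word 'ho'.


Scanning each character of 'ho':
  Position 1: 'h' -> consonant (running count: 0)
  Position 2: 'o' -> vowel (running count: 1)
Total vowels: 1

1


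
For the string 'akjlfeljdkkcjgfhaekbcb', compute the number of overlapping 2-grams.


String 'akjlfeljdkkcjgfhaekbcb' has length L = 22.
Number of overlapping n-grams = L - n + 1
Substituting: 22 - 2 + 1 = 21

21


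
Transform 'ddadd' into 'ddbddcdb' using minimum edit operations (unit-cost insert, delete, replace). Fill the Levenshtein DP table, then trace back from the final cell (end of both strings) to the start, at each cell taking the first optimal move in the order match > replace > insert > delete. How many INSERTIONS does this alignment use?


Edit distance = 4. Backtracking from cell (5, 8) with preference match > replace > insert > delete,
then listing the resulting alignment 'ddadd' -> 'ddbddcdb' left to right:
  Step 1: keep 'd'
  Step 2: keep 'd'
  Step 3: insert 'b' [insertion #1]
  Step 4: replace a->d
  Step 5: keep 'd'
  Step 6: insert 'c' [insertion #2]
  Step 7: keep 'd'
  Step 8: insert 'b' [insertion #3]
Total insertions: 3

3


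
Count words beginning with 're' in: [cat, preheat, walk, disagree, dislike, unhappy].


Checking each word for prefix 're':
  'cat' -> no (count: 0)
  'preheat' -> no (count: 0)
  'walk' -> no (count: 0)
  'disagree' -> no (count: 0)
  'dislike' -> no (count: 0)
  'unhappy' -> no (count: 0)
Total with prefix 're': 0

0


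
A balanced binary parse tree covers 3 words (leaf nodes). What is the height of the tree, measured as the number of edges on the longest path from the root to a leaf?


In a balanced binary tree with n leaves the deepest leaf is ceil(log2(n)) edges below the root.
log2(3) = 1.5850
ceil(1.5850) = 2
height (edges) = 2

2


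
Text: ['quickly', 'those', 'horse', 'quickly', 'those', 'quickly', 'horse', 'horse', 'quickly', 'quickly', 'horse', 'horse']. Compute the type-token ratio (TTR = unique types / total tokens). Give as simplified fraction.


Tokens: 12
Unique types: ('horse', 'quickly', 'those') = 3
TTR = 3/12
Simplify: divide both by 3 -> 1/4
TTR = 1/4

1/4


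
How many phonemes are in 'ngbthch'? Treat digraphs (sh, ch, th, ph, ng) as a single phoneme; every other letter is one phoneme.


Parsing 'ngbthch' greedily, digraphs first:
  'ng' -> digraph (1 consonant phoneme) (phonemes so far: 1)
  'b' -> consonant phoneme (phonemes so far: 2)
  'th' -> digraph (1 consonant phoneme) (phonemes so far: 3)
  'ch' -> digraph (1 consonant phoneme) (phonemes so far: 4)
Total phonemes: 4

4


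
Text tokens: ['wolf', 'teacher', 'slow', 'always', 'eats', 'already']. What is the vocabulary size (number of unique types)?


Listing all tokens and tracking unique types:
  Token 1: 'wolf' -> NEW (unique so far: 1)
  Token 2: 'teacher' -> NEW (unique so far: 2)
  Token 3: 'slow' -> NEW (unique so far: 3)
  Token 4: 'always' -> NEW (unique so far: 4)
  Token 5: 'eats' -> NEW (unique so far: 5)
  Token 6: 'already' -> NEW (unique so far: 6)
Unique types: ('already', 'always', 'eats', 'slow', 'teacher', 'wolf')
Vocabulary size: 6

6


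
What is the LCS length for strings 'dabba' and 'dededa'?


DP table for LCS of 'dabba' and 'dededa':
       d  e  d  e  d  a
    0  0  0  0  0  0  0
  d 0  1  1  1  1  1  1
  a 0  1  1  1  1  1  2
  b 0  1  1  1  1  1  2
  b 0  1  1  1  1  1  2
  a 0  1  1  1  1  1  2
LCS: 'da'
LCS length = 2

2


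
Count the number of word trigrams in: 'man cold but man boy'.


Word trigrams from [5] words:
  Trigram 1: (man cold but)
  Trigram 2: (cold but man)
  Trigram 3: (but man boy)
Total word trigrams: 5 - 2 = 3

3


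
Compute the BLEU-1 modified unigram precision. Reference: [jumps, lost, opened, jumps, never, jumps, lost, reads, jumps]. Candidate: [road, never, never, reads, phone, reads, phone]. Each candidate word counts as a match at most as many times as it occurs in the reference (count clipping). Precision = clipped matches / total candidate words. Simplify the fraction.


Reference word counts: {'jumps': 4, 'lost': 2, 'never': 1, 'opened': 1, 'reads': 1}
Checking each candidate word (with clipping):
  'road' -> not in reference -> no match (matches: 0)
  'never' -> in reference (ref count 1, used 1/1) -> match (matches: 1)
  'never' -> ref count 1 already used up (1/1) -> clipped, no match (matches: 1)
  'reads' -> in reference (ref count 1, used 1/1) -> match (matches: 2)
  'phone' -> not in reference -> no match (matches: 2)
  'reads' -> ref count 1 already used up (1/1) -> clipped, no match (matches: 2)
  'phone' -> not in reference -> no match (matches: 2)
Clipped matches: 2, Candidate length: 7
Precision = 2/7

2/7


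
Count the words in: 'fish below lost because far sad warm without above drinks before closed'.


Counting words by splitting on spaces:
  Word 1: 'fish'
  Word 2: 'below'
  Word 3: 'lost'
  Word 4: 'because'
  Word 5: 'far'
  Word 6: 'sad'
  Word 7: 'warm'
  Word 8: 'without'
  Word 9: 'above'
  Word 10: 'drinks'
  Word 11: 'before'
  Word 12: 'closed'
Total words: 12

12


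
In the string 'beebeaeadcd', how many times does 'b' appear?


Scanning 'beebeaeadcd' for 'b':
  Position 0: 'b' -> MATCH (count: 1)
  Position 3: 'b' -> MATCH (count: 2)
Total occurrences of 'b': 2

2


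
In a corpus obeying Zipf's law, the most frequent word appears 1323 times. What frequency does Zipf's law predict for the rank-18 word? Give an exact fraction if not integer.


Zipf's law: freq(rank) = f1 / rank
f1 = 1323, rank = 18
freq = 1323 / 18
GCD(1323, 18) = 9
Simplified: 147/2

147/2


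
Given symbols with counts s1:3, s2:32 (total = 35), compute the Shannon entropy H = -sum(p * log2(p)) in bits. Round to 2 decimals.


Computing entropy H = -sum(p_i * log2(p_i)):
  s1: p = 3/35 = 0.0857, -p*log2(p) = 0.3038
  s2: p = 32/35 = 0.9143, -p*log2(p) = 0.1182
H = sum of terms = 0.4220
Rounded to 2 decimals: 0.42

0.42


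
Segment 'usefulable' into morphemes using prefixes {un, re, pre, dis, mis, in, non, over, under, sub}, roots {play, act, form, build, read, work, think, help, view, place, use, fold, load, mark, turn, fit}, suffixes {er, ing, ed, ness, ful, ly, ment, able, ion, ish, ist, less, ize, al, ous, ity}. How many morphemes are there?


Segmenting 'usefulable' against the inventory:
  'use' -> root (morpheme 1)
  'ful' -> suffix (morpheme 2)
  'able' -> suffix (morpheme 3)
Total morphemes: 3

3


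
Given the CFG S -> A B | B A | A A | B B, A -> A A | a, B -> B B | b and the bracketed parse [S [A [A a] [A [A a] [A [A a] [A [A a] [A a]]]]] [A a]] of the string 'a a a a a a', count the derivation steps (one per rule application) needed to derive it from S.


Every bracketed nonterminal node [X ...] in the tree is produced by exactly one rule application.
Reading the tree off as a leftmost derivation:
  Step 1: S  =>  A A   (applied S -> A A)
  Step 2: A A  =>  A A A   (applied A -> A A)
  Step 3: A A A  =>  a A A   (applied A -> a)
  Step 4: a A A  =>  a A A A   (applied A -> A A)
  Step 5: a A A A  =>  a a A A   (applied A -> a)
  Step 6: a a A A  =>  a a A A A   (applied A -> A A)
  Step 7: a a A A A  =>  a a a A A   (applied A -> a)
  Step 8: a a a A A  =>  a a a A A A   (applied A -> A A)
  Step 9: a a a A A A  =>  a a a a A A   (applied A -> a)
  Step 10: a a a a A A  =>  a a a a a A   (applied A -> a)
  Step 11: a a a a a A  =>  a a a a a a   (applied A -> a)
Final yield: a a a a a a
Total rewrite steps: 11

11


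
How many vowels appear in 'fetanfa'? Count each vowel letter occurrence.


Scanning each character of 'fetanfa':
  Position 1: 'f' -> consonant (running count: 0)
  Position 2: 'e' -> vowel (running count: 1)
  Position 3: 't' -> consonant (running count: 1)
  Position 4: 'a' -> vowel (running count: 2)
  Position 5: 'n' -> consonant (running count: 2)
  Position 6: 'f' -> consonant (running count: 2)
  Position 7: 'a' -> vowel (running count: 3)
Total vowels: 3

3


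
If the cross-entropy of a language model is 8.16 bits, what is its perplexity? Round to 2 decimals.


Perplexity formula: PP = 2^H
H = 8.16
PP = 2^8.16
Decompose: 2^8.16 = 2^8 * 2^0.16
2^8 = 256, 2^0.16 ~ 1.1172871
PP ~ 256 * 1.1172871 = 286.0254976
Rounded to 2 decimals: 286.03

286.03


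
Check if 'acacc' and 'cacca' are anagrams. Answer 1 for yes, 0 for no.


Sort characters of 'acacc': 'aaccc'
Sort characters of 'cacca': 'aaccc'
Sorted forms match -> they ARE anagrams
Result: 1

1


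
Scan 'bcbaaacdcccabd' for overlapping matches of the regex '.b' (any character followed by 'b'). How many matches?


Pattern: .b means any character followed by 'b'.
Scanning 'bcbaaacdcccabd' position-by-position:
  Pos 0: window 'bc' -> no
  Pos 1: window 'cb' -> MATCH
  Pos 2: window 'ba' -> no
  Pos 3: window 'aa' -> no
  Pos 4: window 'aa' -> no
  Pos 5: window 'ac' -> no
  Pos 6: window 'cd' -> no
  Pos 7: window 'dc' -> no
  Pos 8: window 'cc' -> no
  Pos 9: window 'cc' -> no
  Pos 10: window 'ca' -> no
  Pos 11: window 'ab' -> MATCH
  Pos 12: window 'bd' -> no
  Pos 13: window 'd' -> no
Total matches: 2

2


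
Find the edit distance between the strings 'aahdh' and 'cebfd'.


Building DP table for s1='aahdh' (len 5) and s2='cebfd' (len 5):
       c  e  b  f  d
    0  1  2  3  4  5
  a 1  1  2  3  4  5
  a 2  2  2  3  4  5
  h 3  3  3  3  4  5
  d 4  4  4  4  4  4
  h 5  5  5  5  5  5
Edit distance = dp[5][5] = 5

5


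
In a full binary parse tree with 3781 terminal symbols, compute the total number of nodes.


Leaf nodes (terminals): 3781
Internal nodes = n - 1 = 3781 - 1 = 3780
Total = leaves + internal = 3781 + 3780 = 7561

7561


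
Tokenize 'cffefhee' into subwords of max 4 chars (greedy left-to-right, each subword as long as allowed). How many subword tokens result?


'cffefhee' has 8 characters.
Chunking with max size 4:
  Chunk 1: 'cffe' (positions 0-3)
  Chunk 2: 'fhee' (positions 4-7)
Total chunks: ceil(8 / 4) = 2

2


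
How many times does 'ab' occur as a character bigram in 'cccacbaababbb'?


Scanning 'cccacbaababbb' for bigram 'ab':
  Position 0: 'cc' -> no
  Position 1: 'cc' -> no
  Position 2: 'ca' -> no
  Position 3: 'ac' -> no
  Position 4: 'cb' -> no
  Position 5: 'ba' -> no
  Position 6: 'aa' -> no
  Position 7: 'ab' -> MATCH
  Position 8: 'ba' -> no
  Position 9: 'ab' -> MATCH
  Position 10: 'bb' -> no
  Position 11: 'bb' -> no
Total matches: 2

2


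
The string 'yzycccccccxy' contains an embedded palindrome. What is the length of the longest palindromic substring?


Scanning 'yzycccccccxy' for palindromic substrings.
Substring at positions 3-9: 'ccccccc'.
Check: reverse('ccccccc') = 'ccccccc' -> palindrome confirmed.
Neighbouring characters ('y' / 'x') break symmetry, so it cannot extend further.
No longer palindromic substring exists; longest length = 7

7


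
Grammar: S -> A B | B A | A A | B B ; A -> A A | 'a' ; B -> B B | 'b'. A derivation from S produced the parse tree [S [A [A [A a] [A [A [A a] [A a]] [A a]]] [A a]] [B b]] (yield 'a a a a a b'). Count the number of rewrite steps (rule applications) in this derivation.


Every bracketed nonterminal node [X ...] in the tree is produced by exactly one rule application.
Reading the tree off as a leftmost derivation:
  Step 1: S  =>  A B   (applied S -> A B)
  Step 2: A B  =>  A A B   (applied A -> A A)
  Step 3: A A B  =>  A A A B   (applied A -> A A)
  Step 4: A A A B  =>  a A A B   (applied A -> a)
  Step 5: a A A B  =>  a A A A B   (applied A -> A A)
  Step 6: a A A A B  =>  a A A A A B   (applied A -> A A)
  Step 7: a A A A A B  =>  a a A A A B   (applied A -> a)
  Step 8: a a A A A B  =>  a a a A A B   (applied A -> a)
  Step 9: a a a A A B  =>  a a a a A B   (applied A -> a)
  Step 10: a a a a A B  =>  a a a a a B   (applied A -> a)
  Step 11: a a a a a B  =>  a a a a a b   (applied B -> b)
Final yield: a a a a a b
Total rewrite steps: 11

11


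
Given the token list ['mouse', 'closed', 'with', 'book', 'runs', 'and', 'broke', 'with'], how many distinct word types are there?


Listing all tokens and tracking unique types:
  Token 1: 'mouse' -> NEW (unique so far: 1)
  Token 2: 'closed' -> NEW (unique so far: 2)
  Token 3: 'with' -> NEW (unique so far: 3)
  Token 4: 'book' -> NEW (unique so far: 4)
  Token 5: 'runs' -> NEW (unique so far: 5)
  Token 6: 'and' -> NEW (unique so far: 6)
  Token 7: 'broke' -> NEW (unique so far: 7)
  Token 8: 'with' -> duplicate (unique so far: 7)
Unique types: ('and', 'book', 'broke', 'closed', 'mouse', 'runs', 'with')
Vocabulary size: 7

7


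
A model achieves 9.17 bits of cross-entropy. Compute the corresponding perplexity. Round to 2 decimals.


Perplexity formula: PP = 2^H
H = 9.17
PP = 2^9.17
Decompose: 2^9.17 = 2^9 * 2^0.17
2^9 = 512, 2^0.17 ~ 1.1250585
PP ~ 512 * 1.1250585 = 576.0299520
Rounded to 2 decimals: 576.03

576.03


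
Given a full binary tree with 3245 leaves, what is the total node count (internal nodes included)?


Leaf nodes (terminals): 3245
Internal nodes = n - 1 = 3245 - 1 = 3244
Total = leaves + internal = 3245 + 3244 = 6489

6489


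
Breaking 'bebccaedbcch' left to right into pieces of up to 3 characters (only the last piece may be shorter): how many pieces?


'bebccaedbcch' has 12 characters.
Chunking with max size 3:
  Chunk 1: 'beb' (positions 0-2)
  Chunk 2: 'cca' (positions 3-5)
  Chunk 3: 'edb' (positions 6-8)
  Chunk 4: 'cch' (positions 9-11)
Total chunks: ceil(12 / 3) = 4

4


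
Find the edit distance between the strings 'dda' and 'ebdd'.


Building DP table for s1='dda' (len 3) and s2='ebdd' (len 4):
       e  b  d  d
    0  1  2  3  4
  d 1  1  2  2  3
  d 2  2  2  2  2
  a 3  3  3  3  3
Edit distance = dp[3][4] = 3

3


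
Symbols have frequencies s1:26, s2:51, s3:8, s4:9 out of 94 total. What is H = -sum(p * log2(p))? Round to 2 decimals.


Computing entropy H = -sum(p_i * log2(p_i)):
  s1: p = 26/94 = 0.2766, -p*log2(p) = 0.5128
  s2: p = 51/94 = 0.5426, -p*log2(p) = 0.4786
  s3: p = 8/94 = 0.0851, -p*log2(p) = 0.3025
  s4: p = 9/94 = 0.0957, -p*log2(p) = 0.3241
H = sum of terms = 1.6180
Rounded to 2 decimals: 1.62

1.62


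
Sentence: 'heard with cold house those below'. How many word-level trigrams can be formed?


Word trigrams from [6] words:
  Trigram 1: (heard with cold)
  Trigram 2: (with cold house)
  Trigram 3: (cold house those)
  Trigram 4: (house those below)
Total word trigrams: 6 - 2 = 4

4


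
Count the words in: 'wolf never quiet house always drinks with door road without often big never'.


Counting words by splitting on spaces:
  Word 1: 'wolf'
  Word 2: 'never'
  Word 3: 'quiet'
  Word 4: 'house'
  Word 5: 'always'
  Word 6: 'drinks'
  Word 7: 'with'
  Word 8: 'door'
  Word 9: 'road'
  Word 10: 'without'
  Word 11: 'often'
  Word 12: 'big'
  Word 13: 'never'
Total words: 13

13


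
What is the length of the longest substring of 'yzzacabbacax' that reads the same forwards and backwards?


Scanning 'yzzacabbacax' for palindromic substrings.
Substring at positions 3-10: 'acabbaca'.
Check: reverse('acabbaca') = 'acabbaca' -> palindrome confirmed.
Neighbouring characters ('z' / 'x') break symmetry, so it cannot extend further.
No longer palindromic substring exists; longest length = 8

8


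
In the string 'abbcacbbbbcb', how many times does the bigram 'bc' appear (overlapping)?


Scanning 'abbcacbbbbcb' for bigram 'bc':
  Position 0: 'ab' -> no
  Position 1: 'bb' -> no
  Position 2: 'bc' -> MATCH
  Position 3: 'ca' -> no
  Position 4: 'ac' -> no
  Position 5: 'cb' -> no
  Position 6: 'bb' -> no
  Position 7: 'bb' -> no
  Position 8: 'bb' -> no
  Position 9: 'bc' -> MATCH
  Position 10: 'cb' -> no
Total matches: 2

2


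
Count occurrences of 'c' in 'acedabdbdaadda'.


Scanning 'acedabdbdaadda' for 'c':
  Position 1: 'c' -> MATCH (count: 1)
Total occurrences of 'c': 1

1


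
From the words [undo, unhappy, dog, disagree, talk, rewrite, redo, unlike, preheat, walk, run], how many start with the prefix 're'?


Checking each word for prefix 're':
  'undo' -> no (count: 0)
  'unhappy' -> no (count: 0)
  'dog' -> no (count: 0)
  'disagree' -> no (count: 0)
  'talk' -> no (count: 0)
  'rewrite' -> YES, starts with 're' (count: 1)
  'redo' -> YES, starts with 're' (count: 2)
  'unlike' -> no (count: 2)
  'preheat' -> no (count: 2)
  'walk' -> no (count: 2)
  'run' -> no (count: 2)
Total with prefix 're': 2

2


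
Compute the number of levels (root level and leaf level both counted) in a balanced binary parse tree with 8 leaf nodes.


In a balanced binary tree with n leaves the deepest leaf is ceil(log2(n)) edges below the root,
so counting node levels inclusive of root and leaves gives ceil(log2(n)) + 1 levels.
log2(8) = 3.0000
ceil(3.0000) = 3
levels = 3 + 1 = 4

4


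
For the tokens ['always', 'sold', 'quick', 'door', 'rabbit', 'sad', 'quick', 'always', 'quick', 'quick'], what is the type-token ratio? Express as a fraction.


Tokens: 10
Unique types: ('always', 'door', 'quick', 'rabbit', 'sad', 'sold') = 6
TTR = 6/10
Simplify: divide both by 2 -> 3/5
TTR = 3/5

3/5


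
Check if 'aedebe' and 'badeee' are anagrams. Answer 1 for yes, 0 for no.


Sort characters of 'aedebe': 'abdeee'
Sort characters of 'badeee': 'abdeee'
Sorted forms match -> they ARE anagrams
Result: 1

1


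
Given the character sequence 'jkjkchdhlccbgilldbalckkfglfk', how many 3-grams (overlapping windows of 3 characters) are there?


String 'jkjkchdhlccbgilldbalckkfglfk' has length L = 28.
Number of overlapping n-grams = L - n + 1
Substituting: 28 - 3 + 1 = 26

26


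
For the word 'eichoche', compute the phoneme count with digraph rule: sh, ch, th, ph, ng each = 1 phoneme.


Parsing 'eichoche' greedily, digraphs first:
  'e' -> vowel phoneme (phonemes so far: 1)
  'i' -> vowel phoneme (phonemes so far: 2)
  'ch' -> digraph (1 consonant phoneme) (phonemes so far: 3)
  'o' -> vowel phoneme (phonemes so far: 4)
  'ch' -> digraph (1 consonant phoneme) (phonemes so far: 5)
  'e' -> vowel phoneme (phonemes so far: 6)
Total phonemes: 6

6


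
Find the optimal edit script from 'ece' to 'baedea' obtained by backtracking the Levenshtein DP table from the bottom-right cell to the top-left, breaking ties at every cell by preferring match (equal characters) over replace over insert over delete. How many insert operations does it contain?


Edit distance = 4. Backtracking from cell (3, 6) with preference match > replace > insert > delete,
then listing the resulting alignment 'ece' -> 'baedea' left to right:
  Step 1: insert 'b' [insertion #1]
  Step 2: insert 'a' [insertion #2]
  Step 3: keep 'e'
  Step 4: replace c->d
  Step 5: keep 'e'
  Step 6: insert 'a' [insertion #3]
Total insertions: 3

3


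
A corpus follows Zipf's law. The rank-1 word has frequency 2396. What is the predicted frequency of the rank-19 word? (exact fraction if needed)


Zipf's law: freq(rank) = f1 / rank
f1 = 2396, rank = 19
freq = 2396 / 19
GCD(2396, 19) = 1
Simplified: 2396/19

2396/19


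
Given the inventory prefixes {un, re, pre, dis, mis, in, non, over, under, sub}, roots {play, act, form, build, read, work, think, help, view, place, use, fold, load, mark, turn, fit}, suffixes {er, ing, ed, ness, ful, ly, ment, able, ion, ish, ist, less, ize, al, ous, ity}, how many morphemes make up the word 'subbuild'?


Segmenting 'subbuild' against the inventory:
  'sub' -> prefix (morpheme 1)
  'build' -> root (morpheme 2)
Total morphemes: 2

2


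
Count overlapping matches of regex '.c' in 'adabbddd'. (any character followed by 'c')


Pattern: .c means any character followed by 'c'.
Scanning 'adabbddd' position-by-position:
  Pos 0: window 'ad' -> no
  Pos 1: window 'da' -> no
  Pos 2: window 'ab' -> no
  Pos 3: window 'bb' -> no
  Pos 4: window 'bd' -> no
  Pos 5: window 'dd' -> no
  Pos 6: window 'dd' -> no
  Pos 7: window 'd' -> no
Total matches: 0

0


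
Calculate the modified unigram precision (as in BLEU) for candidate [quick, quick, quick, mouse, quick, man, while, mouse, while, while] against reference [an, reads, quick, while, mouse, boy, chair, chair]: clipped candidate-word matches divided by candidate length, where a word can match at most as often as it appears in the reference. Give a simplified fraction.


Reference word counts: {'an': 1, 'boy': 1, 'chair': 2, 'mouse': 1, 'quick': 1, 'reads': 1, 'while': 1}
Checking each candidate word (with clipping):
  'quick' -> in reference (ref count 1, used 1/1) -> match (matches: 1)
  'quick' -> ref count 1 already used up (1/1) -> clipped, no match (matches: 1)
  'quick' -> ref count 1 already used up (1/1) -> clipped, no match (matches: 1)
  'mouse' -> in reference (ref count 1, used 1/1) -> match (matches: 2)
  'quick' -> ref count 1 already used up (1/1) -> clipped, no match (matches: 2)
  'man' -> not in reference -> no match (matches: 2)
  'while' -> in reference (ref count 1, used 1/1) -> match (matches: 3)
  'mouse' -> ref count 1 already used up (1/1) -> clipped, no match (matches: 3)
  'while' -> ref count 1 already used up (1/1) -> clipped, no match (matches: 3)
  'while' -> ref count 1 already used up (1/1) -> clipped, no match (matches: 3)
Clipped matches: 3, Candidate length: 10
Precision = 3/10

3/10


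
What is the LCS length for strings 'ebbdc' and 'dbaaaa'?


DP table for LCS of 'ebbdc' and 'dbaaaa':
       d  b  a  a  a  a
    0  0  0  0  0  0  0
  e 0  0  0  0  0  0  0
  b 0  0  1  1  1  1  1
  b 0  0  1  1  1  1  1
  d 0  1  1  1  1  1  1
  c 0  1  1  1  1  1  1
LCS: 'b'
LCS length = 1

1


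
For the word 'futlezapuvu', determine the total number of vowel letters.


Scanning each character of 'futlezapuvu':
  Position 1: 'f' -> consonant (running count: 0)
  Position 2: 'u' -> vowel (running count: 1)
  Position 3: 't' -> consonant (running count: 1)
  Position 4: 'l' -> consonant (running count: 1)
  Position 5: 'e' -> vowel (running count: 2)
  Position 6: 'z' -> consonant (running count: 2)
  Position 7: 'a' -> vowel (running count: 3)
  Position 8: 'p' -> consonant (running count: 3)
  Position 9: 'u' -> vowel (running count: 4)
  Position 10: 'v' -> consonant (running count: 4)
  Position 11: 'u' -> vowel (running count: 5)
Total vowels: 5

5


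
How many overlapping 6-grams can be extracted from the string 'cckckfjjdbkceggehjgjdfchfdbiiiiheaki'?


String 'cckckfjjdbkceggehjgjdfchfdbiiiiheaki' has length L = 36.
Number of overlapping n-grams = L - n + 1
Substituting: 36 - 6 + 1 = 31

31


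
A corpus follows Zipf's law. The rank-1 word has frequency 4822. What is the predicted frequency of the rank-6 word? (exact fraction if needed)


Zipf's law: freq(rank) = f1 / rank
f1 = 4822, rank = 6
freq = 4822 / 6
GCD(4822, 6) = 2
Simplified: 2411/3

2411/3


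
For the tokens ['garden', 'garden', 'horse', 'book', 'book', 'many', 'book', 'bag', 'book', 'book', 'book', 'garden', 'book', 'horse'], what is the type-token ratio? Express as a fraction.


Tokens: 14
Unique types: ('bag', 'book', 'garden', 'horse', 'many') = 5
TTR = 5/14
Already in lowest terms.

5/14


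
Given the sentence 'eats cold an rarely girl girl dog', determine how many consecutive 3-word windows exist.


Word trigrams from [7] words:
  Trigram 1: (eats cold an)
  Trigram 2: (cold an rarely)
  Trigram 3: (an rarely girl)
  Trigram 4: (rarely girl girl)
  Trigram 5: (girl girl dog)
Total word trigrams: 7 - 2 = 5

5


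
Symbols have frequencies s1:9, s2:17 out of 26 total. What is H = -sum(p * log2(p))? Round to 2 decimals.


Computing entropy H = -sum(p_i * log2(p_i)):
  s1: p = 9/26 = 0.3462, -p*log2(p) = 0.5298
  s2: p = 17/26 = 0.6538, -p*log2(p) = 0.4008
H = sum of terms = 0.9306
Rounded to 2 decimals: 0.93

0.93


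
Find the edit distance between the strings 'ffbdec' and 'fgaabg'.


Building DP table for s1='ffbdec' (len 6) and s2='fgaabg' (len 6):
       f  g  a  a  b  g
    0  1  2  3  4  5  6
  f 1  0  1  2  3  4  5
  f 2  1  1  2  3  4  5
  b 3  2  2  2  3  3  4
  d 4  3  3  3  3  4  4
  e 5  4  4  4  4  4  5
  c 6  5  5  5  5  5  5
Edit distance = dp[6][6] = 5

5


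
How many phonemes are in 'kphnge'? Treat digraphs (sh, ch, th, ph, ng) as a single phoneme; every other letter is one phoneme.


Parsing 'kphnge' greedily, digraphs first:
  'k' -> consonant phoneme (phonemes so far: 1)
  'ph' -> digraph (1 consonant phoneme) (phonemes so far: 2)
  'ng' -> digraph (1 consonant phoneme) (phonemes so far: 3)
  'e' -> vowel phoneme (phonemes so far: 4)
Total phonemes: 4

4


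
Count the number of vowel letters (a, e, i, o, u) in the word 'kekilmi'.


Scanning each character of 'kekilmi':
  Position 1: 'k' -> consonant (running count: 0)
  Position 2: 'e' -> vowel (running count: 1)
  Position 3: 'k' -> consonant (running count: 1)
  Position 4: 'i' -> vowel (running count: 2)
  Position 5: 'l' -> consonant (running count: 2)
  Position 6: 'm' -> consonant (running count: 2)
  Position 7: 'i' -> vowel (running count: 3)
Total vowels: 3

3


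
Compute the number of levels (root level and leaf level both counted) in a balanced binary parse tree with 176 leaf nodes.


In a balanced binary tree with n leaves the deepest leaf is ceil(log2(n)) edges below the root,
so counting node levels inclusive of root and leaves gives ceil(log2(n)) + 1 levels.
log2(176) = 7.4594
ceil(7.4594) = 8
levels = 8 + 1 = 9

9


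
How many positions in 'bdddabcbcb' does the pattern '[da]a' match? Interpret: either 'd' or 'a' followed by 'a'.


Pattern: [da]a means either 'd' or 'a' followed by 'a'.
Scanning 'bdddabcbcb' position-by-position:
  Pos 0: window 'bd' -> no
  Pos 1: window 'dd' -> no
  Pos 2: window 'dd' -> no
  Pos 3: window 'da' -> MATCH
  Pos 4: window 'ab' -> no
  Pos 5: window 'bc' -> no
  Pos 6: window 'cb' -> no
  Pos 7: window 'bc' -> no
  Pos 8: window 'cb' -> no
  Pos 9: window 'b' -> no
Total matches: 1

1


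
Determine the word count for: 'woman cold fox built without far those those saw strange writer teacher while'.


Counting words by splitting on spaces:
  Word 1: 'woman'
  Word 2: 'cold'
  Word 3: 'fox'
  Word 4: 'built'
  Word 5: 'without'
  Word 6: 'far'
  Word 7: 'those'
  Word 8: 'those'
  Word 9: 'saw'
  Word 10: 'strange'
  Word 11: 'writer'
  Word 12: 'teacher'
  Word 13: 'while'
Total words: 13

13


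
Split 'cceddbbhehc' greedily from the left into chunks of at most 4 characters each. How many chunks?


'cceddbbhehc' has 11 characters.
Chunking with max size 4:
  Chunk 1: 'cced' (positions 0-3)
  Chunk 2: 'dbbh' (positions 4-7)
  Chunk 3: 'ehc' (positions 8-10)
Total chunks: ceil(11 / 4) = 3

3


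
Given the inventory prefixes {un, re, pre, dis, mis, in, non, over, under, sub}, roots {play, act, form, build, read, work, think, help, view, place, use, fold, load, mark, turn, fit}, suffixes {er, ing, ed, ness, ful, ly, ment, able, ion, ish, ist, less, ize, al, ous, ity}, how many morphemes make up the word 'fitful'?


Segmenting 'fitful' against the inventory:
  'fit' -> root (morpheme 1)
  'ful' -> suffix (morpheme 2)
Total morphemes: 2

2


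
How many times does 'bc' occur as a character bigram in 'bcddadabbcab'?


Scanning 'bcddadabbcab' for bigram 'bc':
  Position 0: 'bc' -> MATCH
  Position 1: 'cd' -> no
  Position 2: 'dd' -> no
  Position 3: 'da' -> no
  Position 4: 'ad' -> no
  Position 5: 'da' -> no
  Position 6: 'ab' -> no
  Position 7: 'bb' -> no
  Position 8: 'bc' -> MATCH
  Position 9: 'ca' -> no
  Position 10: 'ab' -> no
Total matches: 2

2


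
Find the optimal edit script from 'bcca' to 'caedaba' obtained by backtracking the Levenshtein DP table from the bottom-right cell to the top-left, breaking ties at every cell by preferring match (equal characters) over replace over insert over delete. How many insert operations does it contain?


Edit distance = 6. Backtracking from cell (4, 7) with preference match > replace > insert > delete,
then listing the resulting alignment 'bcca' -> 'caedaba' left to right:
  Step 1: insert 'c' [insertion #1]
  Step 2: insert 'a' [insertion #2]
  Step 3: insert 'e' [insertion #3]
  Step 4: replace b->d
  Step 5: replace c->a
  Step 6: replace c->b
  Step 7: keep 'a'
Total insertions: 3

3


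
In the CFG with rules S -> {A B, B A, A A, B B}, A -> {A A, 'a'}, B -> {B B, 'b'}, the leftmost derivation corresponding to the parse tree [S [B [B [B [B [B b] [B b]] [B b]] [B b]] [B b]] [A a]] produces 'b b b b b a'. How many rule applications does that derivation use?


Every bracketed nonterminal node [X ...] in the tree is produced by exactly one rule application.
Reading the tree off as a leftmost derivation:
  Step 1: S  =>  B A   (applied S -> B A)
  Step 2: B A  =>  B B A   (applied B -> B B)
  Step 3: B B A  =>  B B B A   (applied B -> B B)
  Step 4: B B B A  =>  B B B B A   (applied B -> B B)
  Step 5: B B B B A  =>  B B B B B A   (applied B -> B B)
  Step 6: B B B B B A  =>  b B B B B A   (applied B -> b)
  Step 7: b B B B B A  =>  b b B B B A   (applied B -> b)
  Step 8: b b B B B A  =>  b b b B B A   (applied B -> b)
  Step 9: b b b B B A  =>  b b b b B A   (applied B -> b)
  Step 10: b b b b B A  =>  b b b b b A   (applied B -> b)
  Step 11: b b b b b A  =>  b b b b b a   (applied A -> a)
Final yield: b b b b b a
Total rewrite steps: 11

11


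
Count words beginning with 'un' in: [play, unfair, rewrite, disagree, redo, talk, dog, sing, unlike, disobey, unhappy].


Checking each word for prefix 'un':
  'play' -> no (count: 0)
  'unfair' -> YES, starts with 'un' (count: 1)
  'rewrite' -> no (count: 1)
  'disagree' -> no (count: 1)
  'redo' -> no (count: 1)
  'talk' -> no (count: 1)
  'dog' -> no (count: 1)
  'sing' -> no (count: 1)
  'unlike' -> YES, starts with 'un' (count: 2)
  'disobey' -> no (count: 2)
  'unhappy' -> YES, starts with 'un' (count: 3)
Total with prefix 'un': 3

3


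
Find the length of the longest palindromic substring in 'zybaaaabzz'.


Scanning 'zybaaaabzz' for palindromic substrings.
Substring at positions 2-7: 'baaaab'.
Check: reverse('baaaab') = 'baaaab' -> palindrome confirmed.
Neighbouring characters ('y' / 'z') break symmetry, so it cannot extend further.
No longer palindromic substring exists; longest length = 6

6


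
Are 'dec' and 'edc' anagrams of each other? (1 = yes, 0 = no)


Sort characters of 'dec': 'cde'
Sort characters of 'edc': 'cde'
Sorted forms match -> they ARE anagrams
Result: 1

1


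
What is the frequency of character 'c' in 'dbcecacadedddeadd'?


Scanning 'dbcecacadedddeadd' for 'c':
  Position 2: 'c' -> MATCH (count: 1)
  Position 4: 'c' -> MATCH (count: 2)
  Position 6: 'c' -> MATCH (count: 3)
Total occurrences of 'c': 3

3


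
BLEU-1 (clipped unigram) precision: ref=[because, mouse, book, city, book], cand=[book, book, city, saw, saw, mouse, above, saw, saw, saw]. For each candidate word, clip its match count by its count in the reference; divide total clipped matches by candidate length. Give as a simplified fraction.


Reference word counts: {'because': 1, 'book': 2, 'city': 1, 'mouse': 1}
Checking each candidate word (with clipping):
  'book' -> in reference (ref count 2, used 1/2) -> match (matches: 1)
  'book' -> in reference (ref count 2, used 2/2) -> match (matches: 2)
  'city' -> in reference (ref count 1, used 1/1) -> match (matches: 3)
  'saw' -> not in reference -> no match (matches: 3)
  'saw' -> not in reference -> no match (matches: 3)
  'mouse' -> in reference (ref count 1, used 1/1) -> match (matches: 4)
  'above' -> not in reference -> no match (matches: 4)
  'saw' -> not in reference -> no match (matches: 4)
  'saw' -> not in reference -> no match (matches: 4)
  'saw' -> not in reference -> no match (matches: 4)
Clipped matches: 4, Candidate length: 10
Precision = 4/10 = 2/5

2/5


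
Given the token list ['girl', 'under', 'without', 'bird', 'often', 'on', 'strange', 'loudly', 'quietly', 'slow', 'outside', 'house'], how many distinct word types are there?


Listing all tokens and tracking unique types:
  Token 1: 'girl' -> NEW (unique so far: 1)
  Token 2: 'under' -> NEW (unique so far: 2)
  Token 3: 'without' -> NEW (unique so far: 3)
  Token 4: 'bird' -> NEW (unique so far: 4)
  Token 5: 'often' -> NEW (unique so far: 5)
  Token 6: 'on' -> NEW (unique so far: 6)
  Token 7: 'strange' -> NEW (unique so far: 7)
  Token 8: 'loudly' -> NEW (unique so far: 8)
  Token 9: 'quietly' -> NEW (unique so far: 9)
  Token 10: 'slow' -> NEW (unique so far: 10)
  Token 11: 'outside' -> NEW (unique so far: 11)
  Token 12: 'house' -> NEW (unique so far: 12)
Unique types: ('bird', 'girl', 'house', 'loudly', 'often', 'on', 'outside', 'quietly', 'slow', 'strange', 'under', 'without')
Vocabulary size: 12

12


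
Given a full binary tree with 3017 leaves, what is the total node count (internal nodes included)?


Leaf nodes (terminals): 3017
Internal nodes = n - 1 = 3017 - 1 = 3016
Total = leaves + internal = 3017 + 3016 = 6033

6033


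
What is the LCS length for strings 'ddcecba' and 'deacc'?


DP table for LCS of 'ddcecba' and 'deacc':
       d  e  a  c  c
    0  0  0  0  0  0
  d 0  1  1  1  1  1
  d 0  1  1  1  1  1
  c 0  1  1  1  2  2
  e 0  1  2  2  2  2
  c 0  1  2  2  3  3
  b 0  1  2  2  3  3
  a 0  1  2  3  3  3
LCS: 'dcc'
LCS length = 3

3


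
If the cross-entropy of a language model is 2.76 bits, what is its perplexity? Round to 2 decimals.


Perplexity formula: PP = 2^H
H = 2.76
PP = 2^2.76
Decompose: 2^2.76 = 2^2 * 2^0.76
2^2 = 4, 2^0.76 ~ 1.6934906
PP ~ 4 * 1.6934906 = 6.7739624
Rounded to 2 decimals: 6.77

6.77


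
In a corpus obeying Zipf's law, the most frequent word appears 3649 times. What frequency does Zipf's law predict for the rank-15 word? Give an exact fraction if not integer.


Zipf's law: freq(rank) = f1 / rank
f1 = 3649, rank = 15
freq = 3649 / 15
GCD(3649, 15) = 1
Simplified: 3649/15

3649/15


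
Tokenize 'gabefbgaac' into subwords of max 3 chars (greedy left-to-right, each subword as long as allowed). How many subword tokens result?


'gabefbgaac' has 10 characters.
Chunking with max size 3:
  Chunk 1: 'gab' (positions 0-2)
  Chunk 2: 'efb' (positions 3-5)
  Chunk 3: 'gaa' (positions 6-8)
  Chunk 4: 'c' (positions 9-9)
Total chunks: ceil(10 / 3) = 4

4


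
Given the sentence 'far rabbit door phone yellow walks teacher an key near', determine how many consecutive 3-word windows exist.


Word trigrams from [10] words:
  Trigram 1: (far rabbit door)
  Trigram 2: (rabbit door phone)
  Trigram 3: (door phone yellow)
  Trigram 4: (phone yellow walks)
  Trigram 5: (yellow walks teacher)
  Trigram 6: (walks teacher an)
  Trigram 7: (teacher an key)
  Trigram 8: (an key near)
Total word trigrams: 10 - 2 = 8

8


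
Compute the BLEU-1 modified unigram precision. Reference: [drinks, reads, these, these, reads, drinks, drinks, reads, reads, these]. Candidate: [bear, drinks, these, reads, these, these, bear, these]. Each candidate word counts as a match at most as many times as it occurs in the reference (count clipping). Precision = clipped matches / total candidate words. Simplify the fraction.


Reference word counts: {'drinks': 3, 'reads': 4, 'these': 3}
Checking each candidate word (with clipping):
  'bear' -> not in reference -> no match (matches: 0)
  'drinks' -> in reference (ref count 3, used 1/3) -> match (matches: 1)
  'these' -> in reference (ref count 3, used 1/3) -> match (matches: 2)
  'reads' -> in reference (ref count 4, used 1/4) -> match (matches: 3)
  'these' -> in reference (ref count 3, used 2/3) -> match (matches: 4)
  'these' -> in reference (ref count 3, used 3/3) -> match (matches: 5)
  'bear' -> not in reference -> no match (matches: 5)
  'these' -> ref count 3 already used up (3/3) -> clipped, no match (matches: 5)
Clipped matches: 5, Candidate length: 8
Precision = 5/8

5/8


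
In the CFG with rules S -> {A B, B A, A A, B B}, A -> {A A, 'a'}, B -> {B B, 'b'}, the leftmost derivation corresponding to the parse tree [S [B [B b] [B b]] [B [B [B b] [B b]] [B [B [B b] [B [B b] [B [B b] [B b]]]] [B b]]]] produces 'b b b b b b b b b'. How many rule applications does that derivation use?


Every bracketed nonterminal node [X ...] in the tree is produced by exactly one rule application.
Reading the tree off as a leftmost derivation:
  Step 1: S  =>  B B   (applied S -> B B)
  Step 2: B B  =>  B B B   (applied B -> B B)
  Step 3: B B B  =>  b B B   (applied B -> b)
  Step 4: b B B  =>  b b B   (applied B -> b)
  Step 5: b b B  =>  b b B B   (applied B -> B B)
  Step 6: b b B B  =>  b b B B B   (applied B -> B B)
  Step 7: b b B B B  =>  b b b B B   (applied B -> b)
  Step 8: b b b B B  =>  b b b b B   (applied B -> b)
  Step 9: b b b b B  =>  b b b b B B   (applied B -> B B)
  Step 10: b b b b B B  =>  b b b b B B B   (applied B -> B B)
  Step 11: b b b b B B B  =>  b b b b b B B   (applied B -> b)
  Step 12: b b b b b B B  =>  b b b b b B B B   (applied B -> B B)
  Step 13: b b b b b B B B  =>  b b b b b b B B   (applied B -> b)
  Step 14: b b b b b b B B  =>  b b b b b b B B B   (applied B -> B B)
  Step 15: b b b b b b B B B  =>  b b b b b b b B B   (applied B -> b)
  Step 16: b b b b b b b B B  =>  b b b b b b b b B   (applied B -> b)
  Step 17: b b b b b b b b B  =>  b b b b b b b b b   (applied B -> b)
Final yield: b b b b b b b b b
Total rewrite steps: 17

17
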